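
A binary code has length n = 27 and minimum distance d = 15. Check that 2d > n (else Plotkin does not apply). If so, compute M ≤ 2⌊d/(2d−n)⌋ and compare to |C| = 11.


Plotkin bound M ≤ 10; given |C| = 11 > bound (violated).

Check applicability: 2d = 30, n = 27.
2d − n = 3 > 0, so Plotkin applies.
Compute d/(2d−n) = 15/3 ≈ 5.0000.
⌊d/(2d−n)⌋ = 5.
Plotkin bound: M ≤ 2·5 = 10.
Given |C| = 11, check: VIOLATED.
This |C| is above the Plotkin bound, so no binary code with n = 27, d = 15 and 11 codewords exists.


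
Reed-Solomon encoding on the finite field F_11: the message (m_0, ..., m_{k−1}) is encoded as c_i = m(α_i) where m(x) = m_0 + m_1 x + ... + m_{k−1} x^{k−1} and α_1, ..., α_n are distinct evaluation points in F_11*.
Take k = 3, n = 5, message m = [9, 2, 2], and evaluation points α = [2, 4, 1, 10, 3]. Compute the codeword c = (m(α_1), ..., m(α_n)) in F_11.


c = [10, 5, 2, 9, 0]

Message polynomial: m(x) = 9 + 2·x + 2·x^2 (mod 11).
For each evaluation point α_i, compute m(α_i) mod 11:
  α_1 = 2: Horner steps 2 → 6 → 10, so m(2) = 10.
  α_2 = 4: Horner steps 2 → 10 → 5, so m(4) = 5.
  α_3 = 1: Horner steps 2 → 4 → 2, so m(1) = 2.
  α_4 = 10: Horner steps 2 → 0 → 9, so m(10) = 9.
  α_5 = 3: Horner steps 2 → 8 → 0, so m(3) = 0.
Codeword c = [10, 5, 2, 9, 0] ∈ F_11^5.


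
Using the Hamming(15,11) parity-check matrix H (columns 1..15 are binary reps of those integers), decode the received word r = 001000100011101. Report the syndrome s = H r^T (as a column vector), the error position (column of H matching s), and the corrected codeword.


s = (0, 0, 0, 1)^T, error position = 1, corrected codeword c = 101000100011101

Compute s = H r^T mod 2 one row at a time:
  s_1 = 0 + 0 + 0 + 1 + 1 + 1 + 0 + 1 = 4 ≡ 0 (mod 2).
  s_2 = 0 + 0 + 0 + 1 + 1 + 1 + 0 + 1 = 4 ≡ 0 (mod 2).
  s_3 = 0 + 1 + 0 + 1 + 0 + 1 + 0 + 1 = 4 ≡ 0 (mod 2).
  s_4 = 0 + 1 + 0 + 1 + 0 + 1 + 1 + 1 = 5 ≡ 1 (mod 2).
s = (0, 0, 0, 1)^T — this equals column 1 of H (binary 0001), so error is at position 1.
Correct: flip bit 1 of r = 001000100011101 to get c = 101000100011101.


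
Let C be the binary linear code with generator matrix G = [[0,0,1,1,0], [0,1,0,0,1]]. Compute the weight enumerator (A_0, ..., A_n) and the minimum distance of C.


Weight distribution: A_0 = 1, A_2 = 2, A_4 = 1. Minimum distance d = 2.

Enumerate all 2^2 = 4 messages m ∈ F_2^2.
For each, compute codeword c = mG in F_2^5, then tally its weight.
  m = 00 → c = 00000, weight = 0.
  m = 10 → c = 00110, weight = 2.
  m = 01 → c = 01001, weight = 2.
  m = 11 → c = 01111, weight = 4.
Tally weights:
  weight 0: 1 codewords.
  weight 2: 2 codewords.
  weight 4: 1 codewords.
Minimum distance d = smallest w > 0 with A_w > 0 = 2.
Sanity: Σ A_w = 4 = 2^2 = 4 ✓.


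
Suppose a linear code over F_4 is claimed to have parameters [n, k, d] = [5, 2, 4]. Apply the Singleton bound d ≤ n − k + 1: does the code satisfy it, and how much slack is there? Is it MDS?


Singleton RHS = n − k + 1 = 4, slack = 0, bound satisfied, MDS.

Singleton bound: d ≤ n − k + 1.
Here n = 5, k = 2, so n − k + 1 = 4.
Given d = 4, check d ≤ 4: YES.
Slack = (n − k + 1) − d = 0.
The code is MDS (slack = 0).
Description: the claimed parameters are [5, 2, 4]_4; such a code would be MDS (meets Singleton bound).


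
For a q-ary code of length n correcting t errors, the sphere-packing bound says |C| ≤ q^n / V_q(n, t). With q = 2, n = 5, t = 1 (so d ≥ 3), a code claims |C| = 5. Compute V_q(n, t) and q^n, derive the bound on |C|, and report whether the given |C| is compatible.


V_q(n, t) = 6, q^n = 32, Hamming bound = 5, |C| = 5 ≤ bound (satisfied).

Step 1: Compute V_q(n, t) = Σ_{j=0}^1 C(n, j) (q−1)^j.
  j = 0: C(5,0)·(1)^0 = 1·1 = 1.
  j = 1: C(5,1)·(1)^1 = 5·1 = 5.
  V_q(n, t) = 1 + 5 = 6.
Step 2: q^n = 2^5 = 32.
Step 3: Hamming bound ⌊q^n / V_q(n,t)⌋ = ⌊32/6⌋ = 5.
Step 4: Compare |C| = 5 to 5: satisfied.
The claimed |C| lies at the Hamming bound (tight).


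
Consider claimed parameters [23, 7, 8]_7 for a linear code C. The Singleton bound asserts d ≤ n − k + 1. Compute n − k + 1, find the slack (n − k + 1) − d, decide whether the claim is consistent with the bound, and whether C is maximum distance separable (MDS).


Singleton RHS = n − k + 1 = 17, slack = 9, bound satisfied, not MDS.

Singleton bound: d ≤ n − k + 1.
Here n = 23, k = 7, so n − k + 1 = 17.
Given d = 8, check d ≤ 17: YES.
Slack = (n − k + 1) − d = 9.
The code is NOT MDS (slack = 9 > 0).
Description: the claimed parameters are [23, 7, 8]_7; such a code would be non-MDS.


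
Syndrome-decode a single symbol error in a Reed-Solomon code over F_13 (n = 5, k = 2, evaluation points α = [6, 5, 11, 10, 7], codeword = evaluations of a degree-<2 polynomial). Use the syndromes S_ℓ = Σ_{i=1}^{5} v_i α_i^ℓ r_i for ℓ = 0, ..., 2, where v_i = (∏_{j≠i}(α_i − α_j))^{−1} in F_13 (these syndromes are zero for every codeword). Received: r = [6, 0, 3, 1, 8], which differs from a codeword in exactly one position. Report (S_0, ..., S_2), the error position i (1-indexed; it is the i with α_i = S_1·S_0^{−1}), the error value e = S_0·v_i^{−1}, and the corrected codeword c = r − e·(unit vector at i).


S = (6, 4, 7), error at position 2, error magnitude e = 9, c = [6, 4, 3, 1, 8].

Step 1: column multipliers v_i = (∏_{j≠i}(α_i − α_j))^{−1} mod 13.
  i = 1 (α = 6): (6−5)(6−11)(6−10)(6−7) = 1·(−5)·(−4)·(−1) = −20 ≡ 6, so v_1 = 6^{−1} = 11 (mod 13).
  i = 2 (α = 5): (5−6)(5−11)(5−10)(5−7) = (−1)·(−6)·(−5)·(−2) = 60 ≡ 8, so v_2 = 8^{−1} = 5 (mod 13).
  i = 3 (α = 11): (11−6)(11−5)(11−10)(11−7) = 5·6·1·4 = 120 ≡ 3, so v_3 = 3^{−1} = 9 (mod 13).
  i = 4 (α = 10): (10−6)(10−5)(10−11)(10−7) = 4·5·(−1)·3 = −60 ≡ 5, so v_4 = 5^{−1} = 8 (mod 13).
  i = 5 (α = 7): (7−6)(7−5)(7−11)(7−10) = 1·2·(−4)·(−3) = 24 ≡ 11, so v_5 = 11^{−1} = 6 (mod 13).
  v = [11, 5, 9, 8, 6].
Step 2: syndromes of r = [6, 0, 3, 1, 8] (all sums mod 13).
  S_0 = Σ v_i r_i = 11·6 + 5·0 + 9·3 + 8·1 + 6·8 = 149 ≡ 6.
  S_1 = Σ v_i α_i r_i = 11·6·6 + 5·5·0 + 9·11·3 + 8·10·1 + 6·7·8 = 1109 ≡ 4.
  α_i^2 mod 13 = [10, 12, 4, 9, 10].
  S_2 = Σ v_i α_i^2 r_i = 11·10·6 + 5·12·0 + 9·4·3 + 8·9·1 + 6·10·8 = 1320 ≡ 7.
  S = (6, 4, 7) ≠ 0, so r is not a codeword (an error is present).
Step 3: locate the error. For a single error e at position i, S_ℓ = v_i·e·α_i^ℓ, so α_err = S_1/S_0.
  S_0^{−1} = 6^{−1} = 11 (mod 13), so α_err = 4·11 = 44 ≡ 5 = α_2. Error position i = 2.
  Consistency check: S_2/S_1 = 7·10 = 70 ≡ 5 = α_err ✓ (single-error assumption holds).
Step 4: error magnitude e = S_0/v_2 = S_0·∏_{j≠2}(α_2 − α_j) = 6·8 = 48 ≡ 9 (mod 13).
Step 5: correct position 2: c_2 = r_2 − e = 0 − 9 ≡ 4 (mod 13). Hence c = [6, 4, 3, 1, 8].
  Check: interpolating c through the α_i gives m(x) = 7 + 2·x (degree < 2) with m(α_i) = c_i for every i, so c is indeed a codeword.


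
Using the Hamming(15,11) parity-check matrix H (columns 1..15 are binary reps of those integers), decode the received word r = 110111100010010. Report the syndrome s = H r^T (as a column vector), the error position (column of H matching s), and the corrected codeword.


s = (0, 1, 1, 0)^T, error position = 6, corrected codeword c = 110110100010010

Compute s = H r^T mod 2 one row at a time:
  s_1 = 0 + 0 + 0 + 1 + 0 + 0 + 1 + 0 = 2 ≡ 0 (mod 2).
  s_2 = 1 + 1 + 1 + 1 + 0 + 0 + 1 + 0 = 5 ≡ 1 (mod 2).
  s_3 = 1 + 0 + 1 + 1 + 0 + 1 + 1 + 0 = 5 ≡ 1 (mod 2).
  s_4 = 1 + 0 + 1 + 1 + 0 + 1 + 0 + 0 = 4 ≡ 0 (mod 2).
s = (0, 1, 1, 0)^T — this equals column 6 of H (binary 0110), so error is at position 6.
Correct: flip bit 6 of r = 110111100010010 to get c = 110110100010010.


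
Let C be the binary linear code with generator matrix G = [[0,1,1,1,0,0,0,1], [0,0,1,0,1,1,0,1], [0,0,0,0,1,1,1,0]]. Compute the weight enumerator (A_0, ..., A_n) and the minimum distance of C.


Weight distribution: A_0 = 1, A_3 = 3, A_4 = 3, A_7 = 1. Minimum distance d = 3.

Enumerate all 2^3 = 8 messages m ∈ F_2^3.
For each, compute codeword c = mG in F_2^8, then tally its weight.
  m = 000 → c = 00000000, weight = 0.
  m = 100 → c = 01110001, weight = 4.
  m = 010 → c = 00101101, weight = 4.
  m = 110 → c = 01011100, weight = 4.
  m = 001 → c = 00001110, weight = 3.
  m = 101 → c = 01111111, weight = 7.
  m = 011 → c = 00100011, weight = 3.
  m = 111 → c = 01010010, weight = 3.
Tally weights:
  weight 0: 1 codewords.
  weight 3: 3 codewords.
  weight 4: 3 codewords.
  weight 7: 1 codewords.
Minimum distance d = smallest w > 0 with A_w > 0 = 3.
Sanity: Σ A_w = 8 = 2^3 = 8 ✓.


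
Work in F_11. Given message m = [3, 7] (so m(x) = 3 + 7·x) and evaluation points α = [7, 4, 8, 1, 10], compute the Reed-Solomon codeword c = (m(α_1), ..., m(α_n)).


c = [8, 9, 4, 10, 7]

Message polynomial: m(x) = 3 + 7·x (mod 11).
For each evaluation point α_i, compute m(α_i) mod 11:
  α_1 = 7: Horner steps 7 → 8, so m(7) = 8.
  α_2 = 4: Horner steps 7 → 9, so m(4) = 9.
  α_3 = 8: Horner steps 7 → 4, so m(8) = 4.
  α_4 = 1: Horner steps 7 → 10, so m(1) = 10.
  α_5 = 10: Horner steps 7 → 7, so m(10) = 7.
Codeword c = [8, 9, 4, 10, 7] ∈ F_11^5.


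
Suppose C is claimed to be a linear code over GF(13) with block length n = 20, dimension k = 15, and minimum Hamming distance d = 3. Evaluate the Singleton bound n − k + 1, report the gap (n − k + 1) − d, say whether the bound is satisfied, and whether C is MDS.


Singleton RHS = n − k + 1 = 6, slack = 3, bound satisfied, not MDS.

Singleton bound: d ≤ n − k + 1.
Here n = 20, k = 15, so n − k + 1 = 6.
Given d = 3, check d ≤ 6: YES.
Slack = (n − k + 1) − d = 3.
The code is NOT MDS (slack = 3 > 0).
Description: the claimed parameters are [20, 15, 3]_13; such a code would be non-MDS.


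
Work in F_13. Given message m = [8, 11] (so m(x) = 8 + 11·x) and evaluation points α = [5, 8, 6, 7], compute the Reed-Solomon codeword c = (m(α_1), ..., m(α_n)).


c = [11, 5, 9, 7]

Message polynomial: m(x) = 8 + 11·x (mod 13).
For each evaluation point α_i, compute m(α_i) mod 13:
  α_1 = 5: Horner steps 11 → 11, so m(5) = 11.
  α_2 = 8: Horner steps 11 → 5, so m(8) = 5.
  α_3 = 6: Horner steps 11 → 9, so m(6) = 9.
  α_4 = 7: Horner steps 11 → 7, so m(7) = 7.
Codeword c = [11, 5, 9, 7] ∈ F_13^4.


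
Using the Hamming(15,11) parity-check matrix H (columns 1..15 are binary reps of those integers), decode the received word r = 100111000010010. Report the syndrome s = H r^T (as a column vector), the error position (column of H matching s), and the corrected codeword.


s = (0, 0, 1, 1)^T, error position = 3, corrected codeword c = 101111000010010

Compute s = H r^T mod 2 one row at a time:
  s_1 = 0 + 0 + 0 + 1 + 0 + 0 + 1 + 0 = 2 ≡ 0 (mod 2).
  s_2 = 1 + 1 + 1 + 0 + 0 + 0 + 1 + 0 = 4 ≡ 0 (mod 2).
  s_3 = 0 + 0 + 1 + 0 + 0 + 1 + 1 + 0 = 3 ≡ 1 (mod 2).
  s_4 = 1 + 0 + 1 + 0 + 0 + 1 + 0 + 0 = 3 ≡ 1 (mod 2).
s = (0, 0, 1, 1)^T — this equals column 3 of H (binary 0011), so error is at position 3.
Correct: flip bit 3 of r = 100111000010010 to get c = 101111000010010.


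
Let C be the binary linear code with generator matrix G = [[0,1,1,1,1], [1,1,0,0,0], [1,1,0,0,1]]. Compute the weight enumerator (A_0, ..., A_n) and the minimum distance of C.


Weight distribution: A_0 = 1, A_1 = 1, A_2 = 1, A_3 = 3, A_4 = 2. Minimum distance d = 1.

Enumerate all 2^3 = 8 messages m ∈ F_2^3.
For each, compute codeword c = mG in F_2^5, then tally its weight.
  m = 000 → c = 00000, weight = 0.
  m = 100 → c = 01111, weight = 4.
  m = 010 → c = 11000, weight = 2.
  m = 110 → c = 10111, weight = 4.
  m = 001 → c = 11001, weight = 3.
  m = 101 → c = 10110, weight = 3.
  m = 011 → c = 00001, weight = 1.
  m = 111 → c = 01110, weight = 3.
Tally weights:
  weight 0: 1 codewords.
  weight 1: 1 codewords.
  weight 2: 1 codewords.
  weight 3: 3 codewords.
  weight 4: 2 codewords.
Minimum distance d = smallest w > 0 with A_w > 0 = 1.
Sanity: Σ A_w = 8 = 2^3 = 8 ✓.


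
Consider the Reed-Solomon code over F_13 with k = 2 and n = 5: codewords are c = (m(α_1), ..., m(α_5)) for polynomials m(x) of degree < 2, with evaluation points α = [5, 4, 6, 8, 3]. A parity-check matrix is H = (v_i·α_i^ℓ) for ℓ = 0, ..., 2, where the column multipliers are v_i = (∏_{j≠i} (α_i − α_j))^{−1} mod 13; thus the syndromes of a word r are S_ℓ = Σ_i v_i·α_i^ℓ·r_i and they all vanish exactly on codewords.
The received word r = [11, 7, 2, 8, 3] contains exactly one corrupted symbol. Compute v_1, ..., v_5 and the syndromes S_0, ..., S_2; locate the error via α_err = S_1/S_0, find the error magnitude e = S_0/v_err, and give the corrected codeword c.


S = (8, 12, 5), error at position 4, error magnitude e = 11, c = [11, 7, 2, 10, 3].

Step 1: column multipliers v_i = (∏_{j≠i}(α_i − α_j))^{−1} mod 13.
  i = 1 (α = 5): (5−4)(5−6)(5−8)(5−3) = 1·(−1)·(−3)·2 = 6 ≡ 6, so v_1 = 6^{−1} = 11 (mod 13).
  i = 2 (α = 4): (4−5)(4−6)(4−8)(4−3) = (−1)·(−2)·(−4)·1 = −8 ≡ 5, so v_2 = 5^{−1} = 8 (mod 13).
  i = 3 (α = 6): (6−5)(6−4)(6−8)(6−3) = 1·2·(−2)·3 = −12 ≡ 1, so v_3 = 1^{−1} = 1 (mod 13).
  i = 4 (α = 8): (8−5)(8−4)(8−6)(8−3) = 3·4·2·5 = 120 ≡ 3, so v_4 = 3^{−1} = 9 (mod 13).
  i = 5 (α = 3): (3−5)(3−4)(3−6)(3−8) = (−2)·(−1)·(−3)·(−5) = 30 ≡ 4, so v_5 = 4^{−1} = 10 (mod 13).
  v = [11, 8, 1, 9, 10].
Step 2: syndromes of r = [11, 7, 2, 8, 3] (all sums mod 13).
  S_0 = Σ v_i r_i = 11·11 + 8·7 + 1·2 + 9·8 + 10·3 = 281 ≡ 8.
  S_1 = Σ v_i α_i r_i = 11·5·11 + 8·4·7 + 1·6·2 + 9·8·8 + 10·3·3 = 1507 ≡ 12.
  α_i^2 mod 13 = [12, 3, 10, 12, 9].
  S_2 = Σ v_i α_i^2 r_i = 11·12·11 + 8·3·7 + 1·10·2 + 9·12·8 + 10·9·3 = 2774 ≡ 5.
  S = (8, 12, 5) ≠ 0, so r is not a codeword (an error is present).
Step 3: locate the error. For a single error e at position i, S_ℓ = v_i·e·α_i^ℓ, so α_err = S_1/S_0.
  S_0^{−1} = 8^{−1} = 5 (mod 13), so α_err = 12·5 = 60 ≡ 8 = α_4. Error position i = 4.
  Consistency check: S_2/S_1 = 5·12 = 60 ≡ 8 = α_err ✓ (single-error assumption holds).
Step 4: error magnitude e = S_0/v_4 = S_0·∏_{j≠4}(α_4 − α_j) = 8·3 = 24 ≡ 11 (mod 13).
Step 5: correct position 4: c_4 = r_4 − e = 8 − 11 ≡ 10 (mod 13). Hence c = [11, 7, 2, 10, 3].
  Check: interpolating c through the α_i gives m(x) = 4 + 4·x (degree < 2) with m(α_i) = c_i for every i, so c is indeed a codeword.


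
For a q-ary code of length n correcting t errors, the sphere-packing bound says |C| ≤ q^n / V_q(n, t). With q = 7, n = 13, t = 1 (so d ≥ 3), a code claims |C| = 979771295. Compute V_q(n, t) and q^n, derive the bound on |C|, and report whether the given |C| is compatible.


V_q(n, t) = 79, q^n = 96889010407, Hamming bound = 1226443169, |C| = 979771295 ≤ bound (satisfied).

Step 1: Compute V_q(n, t) = Σ_{j=0}^1 C(n, j) (q−1)^j.
  j = 0: C(13,0)·(6)^0 = 1·1 = 1.
  j = 1: C(13,1)·(6)^1 = 13·6 = 78.
  V_q(n, t) = 1 + 78 = 79.
Step 2: q^n = 7^13 = 96889010407.
Step 3: Hamming bound ⌊q^n / V_q(n,t)⌋ = ⌊96889010407/79⌋ = 1226443169.
Step 4: Compare |C| = 979771295 to 1226443169: satisfied.
The claimed |C| lies below the Hamming bound.


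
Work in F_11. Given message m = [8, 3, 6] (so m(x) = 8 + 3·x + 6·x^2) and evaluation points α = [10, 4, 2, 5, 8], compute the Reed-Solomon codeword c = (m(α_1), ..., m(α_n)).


c = [0, 6, 5, 8, 9]

Message polynomial: m(x) = 8 + 3·x + 6·x^2 (mod 11).
For each evaluation point α_i, compute m(α_i) mod 11:
  α_1 = 10: Horner steps 6 → 8 → 0, so m(10) = 0.
  α_2 = 4: Horner steps 6 → 5 → 6, so m(4) = 6.
  α_3 = 2: Horner steps 6 → 4 → 5, so m(2) = 5.
  α_4 = 5: Horner steps 6 → 0 → 8, so m(5) = 8.
  α_5 = 8: Horner steps 6 → 7 → 9, so m(8) = 9.
Codeword c = [0, 6, 5, 8, 9] ∈ F_11^5.


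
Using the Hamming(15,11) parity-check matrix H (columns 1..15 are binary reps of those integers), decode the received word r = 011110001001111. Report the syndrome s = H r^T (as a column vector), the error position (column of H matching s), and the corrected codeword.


s = (1, 0, 0, 1)^T, error position = 9, corrected codeword c = 011110000001111

Compute s = H r^T mod 2 one row at a time:
  s_1 = 0 + 1 + 0 + 0 + 1 + 1 + 1 + 1 = 5 ≡ 1 (mod 2).
  s_2 = 1 + 1 + 0 + 0 + 1 + 1 + 1 + 1 = 6 ≡ 0 (mod 2).
  s_3 = 1 + 1 + 0 + 0 + 0 + 0 + 1 + 1 = 4 ≡ 0 (mod 2).
  s_4 = 0 + 1 + 1 + 0 + 1 + 0 + 1 + 1 = 5 ≡ 1 (mod 2).
s = (1, 0, 0, 1)^T — this equals column 9 of H (binary 1001), so error is at position 9.
Correct: flip bit 9 of r = 011110001001111 to get c = 011110000001111.


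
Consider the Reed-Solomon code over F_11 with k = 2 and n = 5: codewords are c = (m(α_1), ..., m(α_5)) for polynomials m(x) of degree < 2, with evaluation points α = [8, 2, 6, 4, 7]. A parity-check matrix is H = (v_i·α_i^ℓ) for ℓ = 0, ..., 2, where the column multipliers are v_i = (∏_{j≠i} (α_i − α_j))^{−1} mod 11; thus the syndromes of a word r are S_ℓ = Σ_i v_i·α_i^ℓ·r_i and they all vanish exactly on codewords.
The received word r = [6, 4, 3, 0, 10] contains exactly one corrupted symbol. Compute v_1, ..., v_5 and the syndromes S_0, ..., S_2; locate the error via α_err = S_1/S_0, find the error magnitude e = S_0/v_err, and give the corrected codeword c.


S = (2, 4, 8), error at position 2, error magnitude e = 7, c = [6, 8, 3, 0, 10].

Step 1: column multipliers v_i = (∏_{j≠i}(α_i − α_j))^{−1} mod 11.
  i = 1 (α = 8): (8−2)(8−6)(8−4)(8−7) = 6·2·4·1 = 48 ≡ 4, so v_1 = 4^{−1} = 3 (mod 11).
  i = 2 (α = 2): (2−8)(2−6)(2−4)(2−7) = (−6)·(−4)·(−2)·(−5) = 240 ≡ 9, so v_2 = 9^{−1} = 5 (mod 11).
  i = 3 (α = 6): (6−8)(6−2)(6−4)(6−7) = (−2)·4·2·(−1) = 16 ≡ 5, so v_3 = 5^{−1} = 9 (mod 11).
  i = 4 (α = 4): (4−8)(4−2)(4−6)(4−7) = (−4)·2·(−2)·(−3) = −48 ≡ 7, so v_4 = 7^{−1} = 8 (mod 11).
  i = 5 (α = 7): (7−8)(7−2)(7−6)(7−4) = (−1)·5·1·3 = −15 ≡ 7, so v_5 = 7^{−1} = 8 (mod 11).
  v = [3, 5, 9, 8, 8].
Step 2: syndromes of r = [6, 4, 3, 0, 10] (all sums mod 11).
  S_0 = Σ v_i r_i = 3·6 + 5·4 + 9·3 + 8·0 + 8·10 = 145 ≡ 2.
  S_1 = Σ v_i α_i r_i = 3·8·6 + 5·2·4 + 9·6·3 + 8·4·0 + 8·7·10 = 906 ≡ 4.
  α_i^2 mod 11 = [9, 4, 3, 5, 5].
  S_2 = Σ v_i α_i^2 r_i = 3·9·6 + 5·4·4 + 9·3·3 + 8·5·0 + 8·5·10 = 723 ≡ 8.
  S = (2, 4, 8) ≠ 0, so r is not a codeword (an error is present).
Step 3: locate the error. For a single error e at position i, S_ℓ = v_i·e·α_i^ℓ, so α_err = S_1/S_0.
  S_0^{−1} = 2^{−1} = 6 (mod 11), so α_err = 4·6 = 24 ≡ 2 = α_2. Error position i = 2.
  Consistency check: S_2/S_1 = 8·3 = 24 ≡ 2 = α_err ✓ (single-error assumption holds).
Step 4: error magnitude e = S_0/v_2 = S_0·∏_{j≠2}(α_2 − α_j) = 2·9 = 18 ≡ 7 (mod 11).
Step 5: correct position 2: c_2 = r_2 − e = 4 − 7 ≡ 8 (mod 11). Hence c = [6, 8, 3, 0, 10].
  Check: interpolating c through the α_i gives m(x) = 5 + 7·x (degree < 2) with m(α_i) = c_i for every i, so c is indeed a codeword.


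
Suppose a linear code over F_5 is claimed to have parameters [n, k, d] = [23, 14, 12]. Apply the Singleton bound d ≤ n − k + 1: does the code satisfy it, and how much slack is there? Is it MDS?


Singleton RHS = n − k + 1 = 10, slack = -2, bound violated (no such code; not MDS).

Singleton bound: d ≤ n − k + 1.
Here n = 23, k = 14, so n − k + 1 = 10.
Given d = 12, check d ≤ 10: NO.
Slack = (n − k + 1) − d = -2.
The slack is negative: d = 12 exceeds n − k + 1 = 10 by 2, so the Singleton bound is violated and no linear [23, 14, 12]_5 code can exist. In particular it is not MDS (MDS requires d = n − k + 1 exactly).
Description: the claimed parameters are [23, 14, 12]_5; such a code would be impossible (violates the Singleton bound).


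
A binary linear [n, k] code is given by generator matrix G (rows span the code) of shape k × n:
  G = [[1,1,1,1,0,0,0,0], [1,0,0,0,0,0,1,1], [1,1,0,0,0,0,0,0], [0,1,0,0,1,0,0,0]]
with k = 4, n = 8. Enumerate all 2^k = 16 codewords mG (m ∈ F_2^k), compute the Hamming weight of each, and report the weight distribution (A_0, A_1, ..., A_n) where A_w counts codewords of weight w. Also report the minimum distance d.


Weight distribution: A_0 = 1, A_2 = 4, A_3 = 3, A_4 = 3, A_5 = 4, A_7 = 1. Minimum distance d = 2.

Enumerate all 2^4 = 16 messages m ∈ F_2^4.
For each, compute codeword c = mG in F_2^8, then tally its weight.
  m = 0000 → c = 00000000, weight = 0.
  m = 1000 → c = 11110000, weight = 4.
  m = 0100 → c = 10000011, weight = 3.
  m = 1100 → c = 01110011, weight = 5.
  m = 0010 → c = 11000000, weight = 2.
  m = 1010 → c = 00110000, weight = 2.
  m = 0110 → c = 01000011, weight = 3.
  m = 1110 → c = 10110011, weight = 5.
  m = 0001 → c = 01001000, weight = 2.
  m = 1001 → c = 10111000, weight = 4.
  m = 0101 → c = 11001011, weight = 5.
  m = 1101 → c = 00111011, weight = 5.
  m = 0011 → c = 10001000, weight = 2.
  m = 1011 → c = 01111000, weight = 4.
  m = 0111 → c = 00001011, weight = 3.
  m = 1111 → c = 11111011, weight = 7.
Tally weights:
  weight 0: 1 codewords.
  weight 2: 4 codewords.
  weight 3: 3 codewords.
  weight 4: 3 codewords.
  weight 5: 4 codewords.
  weight 7: 1 codewords.
Minimum distance d = smallest w > 0 with A_w > 0 = 2.
Sanity: Σ A_w = 16 = 2^4 = 16 ✓.


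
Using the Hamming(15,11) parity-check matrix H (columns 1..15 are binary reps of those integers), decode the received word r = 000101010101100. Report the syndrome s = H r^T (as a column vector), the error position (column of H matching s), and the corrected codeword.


s = (0, 0, 0, 1)^T, error position = 1, corrected codeword c = 100101010101100

Compute s = H r^T mod 2 one row at a time:
  s_1 = 1 + 0 + 1 + 0 + 1 + 1 + 0 + 0 = 4 ≡ 0 (mod 2).
  s_2 = 1 + 0 + 1 + 0 + 1 + 1 + 0 + 0 = 4 ≡ 0 (mod 2).
  s_3 = 0 + 0 + 1 + 0 + 1 + 0 + 0 + 0 = 2 ≡ 0 (mod 2).
  s_4 = 0 + 0 + 0 + 0 + 0 + 0 + 1 + 0 = 1 ≡ 1 (mod 2).
s = (0, 0, 0, 1)^T — this equals column 1 of H (binary 0001), so error is at position 1.
Correct: flip bit 1 of r = 000101010101100 to get c = 100101010101100.


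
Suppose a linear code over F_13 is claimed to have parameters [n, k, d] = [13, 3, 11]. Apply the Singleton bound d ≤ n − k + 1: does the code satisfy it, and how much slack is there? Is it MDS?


Singleton RHS = n − k + 1 = 11, slack = 0, bound satisfied, MDS.

Singleton bound: d ≤ n − k + 1.
Here n = 13, k = 3, so n − k + 1 = 11.
Given d = 11, check d ≤ 11: YES.
Slack = (n − k + 1) − d = 0.
The code is MDS (slack = 0).
Description: the claimed parameters are [13, 3, 11]_13; such a code would be MDS (meets Singleton bound).


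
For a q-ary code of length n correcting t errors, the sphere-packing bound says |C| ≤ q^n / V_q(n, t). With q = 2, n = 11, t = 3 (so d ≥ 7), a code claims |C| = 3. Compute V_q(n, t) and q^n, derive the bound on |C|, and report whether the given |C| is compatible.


V_q(n, t) = 232, q^n = 2048, Hamming bound = 8, |C| = 3 ≤ bound (satisfied).

Step 1: Compute V_q(n, t) = Σ_{j=0}^3 C(n, j) (q−1)^j.
  j = 0: C(11,0)·(1)^0 = 1·1 = 1.
  j = 1: C(11,1)·(1)^1 = 11·1 = 11.
  j = 2: C(11,2)·(1)^2 = 55·1 = 55.
  j = 3: C(11,3)·(1)^3 = 165·1 = 165.
  V_q(n, t) = 1 + 11 + 55 + 165 = 232.
Step 2: q^n = 2^11 = 2048.
Step 3: Hamming bound ⌊q^n / V_q(n,t)⌋ = ⌊2048/232⌋ = 8.
Step 4: Compare |C| = 3 to 8: satisfied.
The claimed |C| lies below the Hamming bound.


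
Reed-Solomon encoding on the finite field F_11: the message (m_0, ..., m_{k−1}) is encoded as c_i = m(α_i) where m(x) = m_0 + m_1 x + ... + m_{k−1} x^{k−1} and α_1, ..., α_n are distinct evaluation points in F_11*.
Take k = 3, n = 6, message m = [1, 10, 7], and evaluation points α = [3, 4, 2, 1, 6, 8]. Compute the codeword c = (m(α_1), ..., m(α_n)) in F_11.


c = [6, 10, 5, 7, 5, 1]

Message polynomial: m(x) = 1 + 10·x + 7·x^2 (mod 11).
For each evaluation point α_i, compute m(α_i) mod 11:
  α_1 = 3: Horner steps 7 → 9 → 6, so m(3) = 6.
  α_2 = 4: Horner steps 7 → 5 → 10, so m(4) = 10.
  α_3 = 2: Horner steps 7 → 2 → 5, so m(2) = 5.
  α_4 = 1: Horner steps 7 → 6 → 7, so m(1) = 7.
  α_5 = 6: Horner steps 7 → 8 → 5, so m(6) = 5.
  α_6 = 8: Horner steps 7 → 0 → 1, so m(8) = 1.
Codeword c = [6, 10, 5, 7, 5, 1] ∈ F_11^6.


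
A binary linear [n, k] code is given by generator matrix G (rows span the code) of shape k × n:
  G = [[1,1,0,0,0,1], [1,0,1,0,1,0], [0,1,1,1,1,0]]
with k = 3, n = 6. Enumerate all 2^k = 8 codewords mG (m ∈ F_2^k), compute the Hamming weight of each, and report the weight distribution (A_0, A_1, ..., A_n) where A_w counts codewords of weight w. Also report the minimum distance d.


Weight distribution: A_0 = 1, A_2 = 1, A_3 = 3, A_4 = 2, A_5 = 1. Minimum distance d = 2.

Enumerate all 2^3 = 8 messages m ∈ F_2^3.
For each, compute codeword c = mG in F_2^6, then tally its weight.
  m = 000 → c = 000000, weight = 0.
  m = 100 → c = 110001, weight = 3.
  m = 010 → c = 101010, weight = 3.
  m = 110 → c = 011011, weight = 4.
  m = 001 → c = 011110, weight = 4.
  m = 101 → c = 101111, weight = 5.
  m = 011 → c = 110100, weight = 3.
  m = 111 → c = 000101, weight = 2.
Tally weights:
  weight 0: 1 codewords.
  weight 2: 1 codewords.
  weight 3: 3 codewords.
  weight 4: 2 codewords.
  weight 5: 1 codewords.
Minimum distance d = smallest w > 0 with A_w > 0 = 2.
Sanity: Σ A_w = 8 = 2^3 = 8 ✓.


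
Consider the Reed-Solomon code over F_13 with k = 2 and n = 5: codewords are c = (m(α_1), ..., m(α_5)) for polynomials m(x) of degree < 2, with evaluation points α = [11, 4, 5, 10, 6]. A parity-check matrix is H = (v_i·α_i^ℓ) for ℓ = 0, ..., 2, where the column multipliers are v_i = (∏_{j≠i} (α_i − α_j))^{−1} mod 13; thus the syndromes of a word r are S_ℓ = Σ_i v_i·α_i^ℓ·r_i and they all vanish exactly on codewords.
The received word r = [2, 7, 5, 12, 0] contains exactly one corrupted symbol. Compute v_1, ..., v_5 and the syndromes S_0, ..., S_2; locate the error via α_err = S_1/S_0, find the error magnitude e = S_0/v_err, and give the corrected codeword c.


S = (11, 3, 2), error at position 3, error magnitude e = 8, c = [2, 7, 10, 12, 0].

Step 1: column multipliers v_i = (∏_{j≠i}(α_i − α_j))^{−1} mod 13.
  i = 1 (α = 11): (11−4)(11−5)(11−10)(11−6) = 7·6·1·5 = 210 ≡ 2, so v_1 = 2^{−1} = 7 (mod 13).
  i = 2 (α = 4): (4−11)(4−5)(4−10)(4−6) = (−7)·(−1)·(−6)·(−2) = 84 ≡ 6, so v_2 = 6^{−1} = 11 (mod 13).
  i = 3 (α = 5): (5−11)(5−4)(5−10)(5−6) = (−6)·1·(−5)·(−1) = −30 ≡ 9, so v_3 = 9^{−1} = 3 (mod 13).
  i = 4 (α = 10): (10−11)(10−4)(10−5)(10−6) = (−1)·6·5·4 = −120 ≡ 10, so v_4 = 10^{−1} = 4 (mod 13).
  i = 5 (α = 6): (6−11)(6−4)(6−5)(6−10) = (−5)·2·1·(−4) = 40 ≡ 1, so v_5 = 1^{−1} = 1 (mod 13).
  v = [7, 11, 3, 4, 1].
Step 2: syndromes of r = [2, 7, 5, 12, 0] (all sums mod 13).
  S_0 = Σ v_i r_i = 7·2 + 11·7 + 3·5 + 4·12 + 1·0 = 154 ≡ 11.
  S_1 = Σ v_i α_i r_i = 7·11·2 + 11·4·7 + 3·5·5 + 4·10·12 + 1·6·0 = 1017 ≡ 3.
  α_i^2 mod 13 = [4, 3, 12, 9, 10].
  S_2 = Σ v_i α_i^2 r_i = 7·4·2 + 11·3·7 + 3·12·5 + 4·9·12 + 1·10·0 = 899 ≡ 2.
  S = (11, 3, 2) ≠ 0, so r is not a codeword (an error is present).
Step 3: locate the error. For a single error e at position i, S_ℓ = v_i·e·α_i^ℓ, so α_err = S_1/S_0.
  S_0^{−1} = 11^{−1} = 6 (mod 13), so α_err = 3·6 = 18 ≡ 5 = α_3. Error position i = 3.
  Consistency check: S_2/S_1 = 2·9 = 18 ≡ 5 = α_err ✓ (single-error assumption holds).
Step 4: error magnitude e = S_0/v_3 = S_0·∏_{j≠3}(α_3 − α_j) = 11·9 = 99 ≡ 8 (mod 13).
Step 5: correct position 3: c_3 = r_3 − e = 5 − 8 ≡ 10 (mod 13). Hence c = [2, 7, 10, 12, 0].
  Check: interpolating c through the α_i gives m(x) = 8 + 3·x (degree < 2) with m(α_i) = c_i for every i, so c is indeed a codeword.


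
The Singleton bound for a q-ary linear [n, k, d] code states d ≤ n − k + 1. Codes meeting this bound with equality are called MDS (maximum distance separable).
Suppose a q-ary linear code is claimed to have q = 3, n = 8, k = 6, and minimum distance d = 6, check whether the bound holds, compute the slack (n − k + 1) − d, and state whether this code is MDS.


Singleton RHS = n − k + 1 = 3, slack = -3, bound violated (no such code; not MDS).

Singleton bound: d ≤ n − k + 1.
Here n = 8, k = 6, so n − k + 1 = 3.
Given d = 6, check d ≤ 3: NO.
Slack = (n − k + 1) − d = -3.
The slack is negative: d = 6 exceeds n − k + 1 = 3 by 3, so the Singleton bound is violated and no linear [8, 6, 6]_3 code can exist. In particular it is not MDS (MDS requires d = n − k + 1 exactly).
Description: the claimed parameters are [8, 6, 6]_3; such a code would be impossible (violates the Singleton bound).


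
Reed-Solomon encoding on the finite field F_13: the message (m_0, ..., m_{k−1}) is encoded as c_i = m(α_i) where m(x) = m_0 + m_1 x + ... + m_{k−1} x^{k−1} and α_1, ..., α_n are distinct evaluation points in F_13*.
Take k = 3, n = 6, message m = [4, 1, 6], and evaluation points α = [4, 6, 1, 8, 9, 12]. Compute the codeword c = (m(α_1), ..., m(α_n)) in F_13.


c = [0, 5, 11, 6, 5, 9]

Message polynomial: m(x) = 4 + 1·x + 6·x^2 (mod 13).
For each evaluation point α_i, compute m(α_i) mod 13:
  α_1 = 4: Horner steps 6 → 12 → 0, so m(4) = 0.
  α_2 = 6: Horner steps 6 → 11 → 5, so m(6) = 5.
  α_3 = 1: Horner steps 6 → 7 → 11, so m(1) = 11.
  α_4 = 8: Horner steps 6 → 10 → 6, so m(8) = 6.
  α_5 = 9: Horner steps 6 → 3 → 5, so m(9) = 5.
  α_6 = 12: Horner steps 6 → 8 → 9, so m(12) = 9.
Codeword c = [0, 5, 11, 6, 5, 9] ∈ F_13^6.


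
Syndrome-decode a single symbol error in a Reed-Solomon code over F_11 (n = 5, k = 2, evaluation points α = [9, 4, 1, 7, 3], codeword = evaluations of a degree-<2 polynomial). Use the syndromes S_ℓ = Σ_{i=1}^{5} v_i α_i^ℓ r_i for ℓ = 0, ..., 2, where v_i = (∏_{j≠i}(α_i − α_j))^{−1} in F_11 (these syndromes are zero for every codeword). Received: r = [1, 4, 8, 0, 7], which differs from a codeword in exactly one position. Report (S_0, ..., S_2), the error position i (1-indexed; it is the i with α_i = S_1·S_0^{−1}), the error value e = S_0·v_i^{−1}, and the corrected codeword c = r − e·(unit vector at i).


S = (6, 7, 10), error at position 5, error magnitude e = 9, c = [1, 4, 8, 0, 9].

Step 1: column multipliers v_i = (∏_{j≠i}(α_i − α_j))^{−1} mod 11.
  i = 1 (α = 9): (9−4)(9−1)(9−7)(9−3) = 5·8·2·6 = 480 ≡ 7, so v_1 = 7^{−1} = 8 (mod 11).
  i = 2 (α = 4): (4−9)(4−1)(4−7)(4−3) = (−5)·3·(−3)·1 = 45 ≡ 1, so v_2 = 1^{−1} = 1 (mod 11).
  i = 3 (α = 1): (1−9)(1−4)(1−7)(1−3) = (−8)·(−3)·(−6)·(−2) = 288 ≡ 2, so v_3 = 2^{−1} = 6 (mod 11).
  i = 4 (α = 7): (7−9)(7−4)(7−1)(7−3) = (−2)·3·6·4 = −144 ≡ 10, so v_4 = 10^{−1} = 10 (mod 11).
  i = 5 (α = 3): (3−9)(3−4)(3−1)(3−7) = (−6)·(−1)·2·(−4) = −48 ≡ 7, so v_5 = 7^{−1} = 8 (mod 11).
  v = [8, 1, 6, 10, 8].
Step 2: syndromes of r = [1, 4, 8, 0, 7] (all sums mod 11).
  S_0 = Σ v_i r_i = 8·1 + 1·4 + 6·8 + 10·0 + 8·7 = 116 ≡ 6.
  S_1 = Σ v_i α_i r_i = 8·9·1 + 1·4·4 + 6·1·8 + 10·7·0 + 8·3·7 = 304 ≡ 7.
  α_i^2 mod 11 = [4, 5, 1, 5, 9].
  S_2 = Σ v_i α_i^2 r_i = 8·4·1 + 1·5·4 + 6·1·8 + 10·5·0 + 8·9·7 = 604 ≡ 10.
  S = (6, 7, 10) ≠ 0, so r is not a codeword (an error is present).
Step 3: locate the error. For a single error e at position i, S_ℓ = v_i·e·α_i^ℓ, so α_err = S_1/S_0.
  S_0^{−1} = 6^{−1} = 2 (mod 11), so α_err = 7·2 = 14 ≡ 3 = α_5. Error position i = 5.
  Consistency check: S_2/S_1 = 10·8 = 80 ≡ 3 = α_err ✓ (single-error assumption holds).
Step 4: error magnitude e = S_0/v_5 = S_0·∏_{j≠5}(α_5 − α_j) = 6·7 = 42 ≡ 9 (mod 11).
Step 5: correct position 5: c_5 = r_5 − e = 7 − 9 ≡ 9 (mod 11). Hence c = [1, 4, 8, 0, 9].
  Check: interpolating c through the α_i gives m(x) = 2 + 6·x (degree < 2) with m(α_i) = c_i for every i, so c is indeed a codeword.


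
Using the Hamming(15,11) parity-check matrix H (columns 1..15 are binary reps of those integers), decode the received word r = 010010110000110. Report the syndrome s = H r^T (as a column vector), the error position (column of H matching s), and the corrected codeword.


s = (1, 0, 1, 1)^T, error position = 11, corrected codeword c = 010010110010110

Compute s = H r^T mod 2 one row at a time:
  s_1 = 1 + 0 + 0 + 0 + 0 + 1 + 1 + 0 = 3 ≡ 1 (mod 2).
  s_2 = 0 + 1 + 0 + 1 + 0 + 1 + 1 + 0 = 4 ≡ 0 (mod 2).
  s_3 = 1 + 0 + 0 + 1 + 0 + 0 + 1 + 0 = 3 ≡ 1 (mod 2).
  s_4 = 0 + 0 + 1 + 1 + 0 + 0 + 1 + 0 = 3 ≡ 1 (mod 2).
s = (1, 0, 1, 1)^T — this equals column 11 of H (binary 1011), so error is at position 11.
Correct: flip bit 11 of r = 010010110000110 to get c = 010010110010110.


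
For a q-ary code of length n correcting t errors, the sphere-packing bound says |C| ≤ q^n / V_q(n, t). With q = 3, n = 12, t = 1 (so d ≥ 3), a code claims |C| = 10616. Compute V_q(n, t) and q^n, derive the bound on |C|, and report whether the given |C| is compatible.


V_q(n, t) = 25, q^n = 531441, Hamming bound = 21257, |C| = 10616 ≤ bound (satisfied).

Step 1: Compute V_q(n, t) = Σ_{j=0}^1 C(n, j) (q−1)^j.
  j = 0: C(12,0)·(2)^0 = 1·1 = 1.
  j = 1: C(12,1)·(2)^1 = 12·2 = 24.
  V_q(n, t) = 1 + 24 = 25.
Step 2: q^n = 3^12 = 531441.
Step 3: Hamming bound ⌊q^n / V_q(n,t)⌋ = ⌊531441/25⌋ = 21257.
Step 4: Compare |C| = 10616 to 21257: satisfied.
The claimed |C| lies below the Hamming bound.


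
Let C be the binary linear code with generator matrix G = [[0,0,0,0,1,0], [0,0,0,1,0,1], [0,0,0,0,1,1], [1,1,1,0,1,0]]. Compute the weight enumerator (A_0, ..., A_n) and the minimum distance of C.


Weight distribution: A_0 = 1, A_1 = 3, A_2 = 3, A_3 = 2, A_4 = 3, A_5 = 3, A_6 = 1. Minimum distance d = 1.

Enumerate all 2^4 = 16 messages m ∈ F_2^4.
For each, compute codeword c = mG in F_2^6, then tally its weight.
  m = 0000 → c = 000000, weight = 0.
  m = 1000 → c = 000010, weight = 1.
  m = 0100 → c = 000101, weight = 2.
  m = 1100 → c = 000111, weight = 3.
  m = 0010 → c = 000011, weight = 2.
  m = 1010 → c = 000001, weight = 1.
  m = 0110 → c = 000110, weight = 2.
  m = 1110 → c = 000100, weight = 1.
  m = 0001 → c = 111010, weight = 4.
  m = 1001 → c = 111000, weight = 3.
  m = 0101 → c = 111111, weight = 6.
  m = 1101 → c = 111101, weight = 5.
  m = 0011 → c = 111001, weight = 4.
  m = 1011 → c = 111011, weight = 5.
  m = 0111 → c = 111100, weight = 4.
  m = 1111 → c = 111110, weight = 5.
Tally weights:
  weight 0: 1 codewords.
  weight 1: 3 codewords.
  weight 2: 3 codewords.
  weight 3: 2 codewords.
  weight 4: 3 codewords.
  weight 5: 3 codewords.
  weight 6: 1 codewords.
Minimum distance d = smallest w > 0 with A_w > 0 = 1.
Sanity: Σ A_w = 16 = 2^4 = 16 ✓.


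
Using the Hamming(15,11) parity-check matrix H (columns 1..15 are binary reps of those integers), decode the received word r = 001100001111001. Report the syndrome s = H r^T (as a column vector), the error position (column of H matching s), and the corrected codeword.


s = (1, 1, 0, 0)^T, error position = 12, corrected codeword c = 001100001110001

Compute s = H r^T mod 2 one row at a time:
  s_1 = 0 + 1 + 1 + 1 + 1 + 0 + 0 + 1 = 5 ≡ 1 (mod 2).
  s_2 = 1 + 0 + 0 + 0 + 1 + 0 + 0 + 1 = 3 ≡ 1 (mod 2).
  s_3 = 0 + 1 + 0 + 0 + 1 + 1 + 0 + 1 = 4 ≡ 0 (mod 2).
  s_4 = 0 + 1 + 0 + 0 + 1 + 1 + 0 + 1 = 4 ≡ 0 (mod 2).
s = (1, 1, 0, 0)^T — this equals column 12 of H (binary 1100), so error is at position 12.
Correct: flip bit 12 of r = 001100001111001 to get c = 001100001110001.


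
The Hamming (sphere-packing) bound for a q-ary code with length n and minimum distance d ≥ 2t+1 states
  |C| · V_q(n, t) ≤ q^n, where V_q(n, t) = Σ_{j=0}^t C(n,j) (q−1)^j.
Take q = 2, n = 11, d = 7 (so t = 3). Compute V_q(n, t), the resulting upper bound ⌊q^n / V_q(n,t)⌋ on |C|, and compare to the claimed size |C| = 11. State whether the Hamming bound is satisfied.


V_q(n, t) = 232, q^n = 2048, Hamming bound = 8, |C| = 11 > bound (violated).

Step 1: Compute V_q(n, t) = Σ_{j=0}^3 C(n, j) (q−1)^j.
  j = 0: C(11,0)·(1)^0 = 1·1 = 1.
  j = 1: C(11,1)·(1)^1 = 11·1 = 11.
  j = 2: C(11,2)·(1)^2 = 55·1 = 55.
  j = 3: C(11,3)·(1)^3 = 165·1 = 165.
  V_q(n, t) = 1 + 11 + 55 + 165 = 232.
Step 2: q^n = 2^11 = 2048.
Step 3: Hamming bound ⌊q^n / V_q(n,t)⌋ = ⌊2048/232⌋ = 8.
Step 4: Compare |C| = 11 to 8: violated.
The claimed |C| lies above the Hamming bound, so no 2-ary code of length 11 with d ≥ 7 can have 11 codewords.


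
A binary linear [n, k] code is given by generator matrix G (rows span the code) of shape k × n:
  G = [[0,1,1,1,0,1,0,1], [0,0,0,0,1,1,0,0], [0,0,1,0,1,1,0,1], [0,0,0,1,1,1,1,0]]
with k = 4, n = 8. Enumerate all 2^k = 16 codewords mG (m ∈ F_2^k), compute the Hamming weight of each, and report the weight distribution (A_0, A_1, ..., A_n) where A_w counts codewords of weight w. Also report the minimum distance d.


Weight distribution: A_0 = 1, A_2 = 3, A_3 = 4, A_4 = 3, A_5 = 4, A_6 = 1. Minimum distance d = 2.

Enumerate all 2^4 = 16 messages m ∈ F_2^4.
For each, compute codeword c = mG in F_2^8, then tally its weight.
  m = 0000 → c = 00000000, weight = 0.
  m = 1000 → c = 01110101, weight = 5.
  m = 0100 → c = 00001100, weight = 2.
  m = 1100 → c = 01111001, weight = 5.
  m = 0010 → c = 00101101, weight = 4.
  m = 1010 → c = 01011000, weight = 3.
  m = 0110 → c = 00100001, weight = 2.
  m = 1110 → c = 01010100, weight = 3.
  m = 0001 → c = 00011110, weight = 4.
  m = 1001 → c = 01101011, weight = 5.
  m = 0101 → c = 00010010, weight = 2.
  m = 1101 → c = 01100111, weight = 5.
  m = 0011 → c = 00110011, weight = 4.
  m = 1011 → c = 01000110, weight = 3.
  m = 0111 → c = 00111111, weight = 6.
  m = 1111 → c = 01001010, weight = 3.
Tally weights:
  weight 0: 1 codewords.
  weight 2: 3 codewords.
  weight 3: 4 codewords.
  weight 4: 3 codewords.
  weight 5: 4 codewords.
  weight 6: 1 codewords.
Minimum distance d = smallest w > 0 with A_w > 0 = 2.
Sanity: Σ A_w = 16 = 2^4 = 16 ✓.


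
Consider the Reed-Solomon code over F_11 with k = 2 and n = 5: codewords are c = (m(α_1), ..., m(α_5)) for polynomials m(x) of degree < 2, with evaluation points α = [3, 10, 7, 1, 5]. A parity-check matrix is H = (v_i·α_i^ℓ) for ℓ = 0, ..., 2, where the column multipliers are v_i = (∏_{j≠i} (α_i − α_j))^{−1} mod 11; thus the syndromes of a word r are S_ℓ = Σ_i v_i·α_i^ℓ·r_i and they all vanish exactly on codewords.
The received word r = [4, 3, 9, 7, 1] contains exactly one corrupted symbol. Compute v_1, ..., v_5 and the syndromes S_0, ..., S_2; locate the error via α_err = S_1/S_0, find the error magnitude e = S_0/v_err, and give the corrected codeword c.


S = (7, 4, 7), error at position 2, error magnitude e = 4, c = [4, 10, 9, 7, 1].

Step 1: column multipliers v_i = (∏_{j≠i}(α_i − α_j))^{−1} mod 11.
  i = 1 (α = 3): (3−10)(3−7)(3−1)(3−5) = (−7)·(−4)·2·(−2) = −112 ≡ 9, so v_1 = 9^{−1} = 5 (mod 11).
  i = 2 (α = 10): (10−3)(10−7)(10−1)(10−5) = 7·3·9·5 = 945 ≡ 10, so v_2 = 10^{−1} = 10 (mod 11).
  i = 3 (α = 7): (7−3)(7−10)(7−1)(7−5) = 4·(−3)·6·2 = −144 ≡ 10, so v_3 = 10^{−1} = 10 (mod 11).
  i = 4 (α = 1): (1−3)(1−10)(1−7)(1−5) = (−2)·(−9)·(−6)·(−4) = 432 ≡ 3, so v_4 = 3^{−1} = 4 (mod 11).
  i = 5 (α = 5): (5−3)(5−10)(5−7)(5−1) = 2·(−5)·(−2)·4 = 80 ≡ 3, so v_5 = 3^{−1} = 4 (mod 11).
  v = [5, 10, 10, 4, 4].
Step 2: syndromes of r = [4, 3, 9, 7, 1] (all sums mod 11).
  S_0 = Σ v_i r_i = 5·4 + 10·3 + 10·9 + 4·7 + 4·1 = 172 ≡ 7.
  S_1 = Σ v_i α_i r_i = 5·3·4 + 10·10·3 + 10·7·9 + 4·1·7 + 4·5·1 = 1038 ≡ 4.
  α_i^2 mod 11 = [9, 1, 5, 1, 3].
  S_2 = Σ v_i α_i^2 r_i = 5·9·4 + 10·1·3 + 10·5·9 + 4·1·7 + 4·3·1 = 700 ≡ 7.
  S = (7, 4, 7) ≠ 0, so r is not a codeword (an error is present).
Step 3: locate the error. For a single error e at position i, S_ℓ = v_i·e·α_i^ℓ, so α_err = S_1/S_0.
  S_0^{−1} = 7^{−1} = 8 (mod 11), so α_err = 4·8 = 32 ≡ 10 = α_2. Error position i = 2.
  Consistency check: S_2/S_1 = 7·3 = 21 ≡ 10 = α_err ✓ (single-error assumption holds).
Step 4: error magnitude e = S_0/v_2 = S_0·∏_{j≠2}(α_2 − α_j) = 7·10 = 70 ≡ 4 (mod 11).
Step 5: correct position 2: c_2 = r_2 − e = 3 − 4 ≡ 10 (mod 11). Hence c = [4, 10, 9, 7, 1].
  Check: interpolating c through the α_i gives m(x) = 3 + 4·x (degree < 2) with m(α_i) = c_i for every i, so c is indeed a codeword.
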